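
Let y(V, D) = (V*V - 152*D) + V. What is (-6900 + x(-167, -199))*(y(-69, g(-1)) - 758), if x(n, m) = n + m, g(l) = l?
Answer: -29688876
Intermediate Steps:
y(V, D) = V + V**2 - 152*D (y(V, D) = (V**2 - 152*D) + V = V + V**2 - 152*D)
x(n, m) = m + n
(-6900 + x(-167, -199))*(y(-69, g(-1)) - 758) = (-6900 + (-199 - 167))*((-69 + (-69)**2 - 152*(-1)) - 758) = (-6900 - 366)*((-69 + 4761 + 152) - 758) = -7266*(4844 - 758) = -7266*4086 = -29688876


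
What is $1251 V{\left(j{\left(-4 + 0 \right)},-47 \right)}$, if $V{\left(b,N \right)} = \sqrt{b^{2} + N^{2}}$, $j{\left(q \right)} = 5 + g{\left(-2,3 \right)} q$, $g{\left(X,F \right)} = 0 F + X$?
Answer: $1251 \sqrt{2378} \approx 61005.0$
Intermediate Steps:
$g{\left(X,F \right)} = X$ ($g{\left(X,F \right)} = 0 + X = X$)
$j{\left(q \right)} = 5 - 2 q$
$V{\left(b,N \right)} = \sqrt{N^{2} + b^{2}}$
$1251 V{\left(j{\left(-4 + 0 \right)},-47 \right)} = 1251 \sqrt{\left(-47\right)^{2} + \left(5 - 2 \left(-4 + 0\right)\right)^{2}} = 1251 \sqrt{2209 + \left(5 - -8\right)^{2}} = 1251 \sqrt{2209 + \left(5 + 8\right)^{2}} = 1251 \sqrt{2209 + 13^{2}} = 1251 \sqrt{2209 + 169} = 1251 \sqrt{2378}$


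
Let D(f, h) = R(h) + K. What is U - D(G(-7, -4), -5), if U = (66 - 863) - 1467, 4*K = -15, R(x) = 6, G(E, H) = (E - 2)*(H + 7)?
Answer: -9065/4 ≈ -2266.3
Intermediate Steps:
G(E, H) = (-2 + E)*(7 + H)
K = -15/4 (K = (¼)*(-15) = -15/4 ≈ -3.7500)
D(f, h) = 9/4 (D(f, h) = 6 - 15/4 = 9/4)
U = -2264 (U = -797 - 1467 = -2264)
U - D(G(-7, -4), -5) = -2264 - 1*9/4 = -2264 - 9/4 = -9065/4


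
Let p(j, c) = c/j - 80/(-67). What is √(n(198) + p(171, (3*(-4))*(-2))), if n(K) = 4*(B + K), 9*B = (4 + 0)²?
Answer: 4*√729644137/3819 ≈ 28.292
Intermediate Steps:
B = 16/9 (B = (4 + 0)²/9 = (⅑)*4² = (⅑)*16 = 16/9 ≈ 1.7778)
p(j, c) = 80/67 + c/j (p(j, c) = c/j - 80*(-1/67) = c/j + 80/67 = 80/67 + c/j)
n(K) = 64/9 + 4*K (n(K) = 4*(16/9 + K) = 64/9 + 4*K)
√(n(198) + p(171, (3*(-4))*(-2))) = √((64/9 + 4*198) + (80/67 + ((3*(-4))*(-2))/171)) = √((64/9 + 792) + (80/67 - 12*(-2)*(1/171))) = √(7192/9 + (80/67 + 24*(1/171))) = √(7192/9 + (80/67 + 8/57)) = √(7192/9 + 5096/3819) = √(9170704/11457) = 4*√729644137/3819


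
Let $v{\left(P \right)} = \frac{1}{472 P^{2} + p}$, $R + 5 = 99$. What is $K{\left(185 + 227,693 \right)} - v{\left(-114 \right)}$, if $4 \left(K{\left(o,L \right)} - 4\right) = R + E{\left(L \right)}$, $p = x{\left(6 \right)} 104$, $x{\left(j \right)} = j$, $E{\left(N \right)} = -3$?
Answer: $\frac{164104187}{6134736} \approx 26.75$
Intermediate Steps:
$R = 94$ ($R = -5 + 99 = 94$)
$p = 624$ ($p = 6 \cdot 104 = 624$)
$K{\left(o,L \right)} = \frac{107}{4}$ ($K{\left(o,L \right)} = 4 + \frac{94 - 3}{4} = 4 + \frac{1}{4} \cdot 91 = 4 + \frac{91}{4} = \frac{107}{4}$)
$v{\left(P \right)} = \frac{1}{624 + 472 P^{2}}$ ($v{\left(P \right)} = \frac{1}{472 P^{2} + 624} = \frac{1}{624 + 472 P^{2}}$)
$K{\left(185 + 227,693 \right)} - v{\left(-114 \right)} = \frac{107}{4} - \frac{1}{8 \left(78 + 59 \left(-114\right)^{2}\right)} = \frac{107}{4} - \frac{1}{8 \left(78 + 59 \cdot 12996\right)} = \frac{107}{4} - \frac{1}{8 \left(78 + 766764\right)} = \frac{107}{4} - \frac{1}{8 \cdot 766842} = \frac{107}{4} - \frac{1}{8} \cdot \frac{1}{766842} = \frac{107}{4} - \frac{1}{6134736} = \frac{164104187}{6134736}$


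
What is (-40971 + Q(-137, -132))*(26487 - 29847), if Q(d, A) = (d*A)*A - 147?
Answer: 8158772160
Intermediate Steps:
Q(d, A) = -147 + d*A² (Q(d, A) = (A*d)*A - 147 = d*A² - 147 = -147 + d*A²)
(-40971 + Q(-137, -132))*(26487 - 29847) = (-40971 + (-147 - 137*(-132)²))*(26487 - 29847) = (-40971 + (-147 - 137*17424))*(-3360) = (-40971 + (-147 - 2387088))*(-3360) = (-40971 - 2387235)*(-3360) = -2428206*(-3360) = 8158772160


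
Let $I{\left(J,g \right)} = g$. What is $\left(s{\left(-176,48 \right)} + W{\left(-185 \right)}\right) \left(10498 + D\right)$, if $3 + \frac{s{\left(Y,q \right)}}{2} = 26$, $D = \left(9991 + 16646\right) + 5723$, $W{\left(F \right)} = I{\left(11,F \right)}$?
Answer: $-5957262$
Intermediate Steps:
$W{\left(F \right)} = F$
$D = 32360$ ($D = 26637 + 5723 = 32360$)
$s{\left(Y,q \right)} = 46$ ($s{\left(Y,q \right)} = -6 + 2 \cdot 26 = -6 + 52 = 46$)
$\left(s{\left(-176,48 \right)} + W{\left(-185 \right)}\right) \left(10498 + D\right) = \left(46 - 185\right) \left(10498 + 32360\right) = \left(-139\right) 42858 = -5957262$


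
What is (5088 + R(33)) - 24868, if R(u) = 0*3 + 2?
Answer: -19778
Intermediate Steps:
R(u) = 2 (R(u) = 0 + 2 = 2)
(5088 + R(33)) - 24868 = (5088 + 2) - 24868 = 5090 - 24868 = -19778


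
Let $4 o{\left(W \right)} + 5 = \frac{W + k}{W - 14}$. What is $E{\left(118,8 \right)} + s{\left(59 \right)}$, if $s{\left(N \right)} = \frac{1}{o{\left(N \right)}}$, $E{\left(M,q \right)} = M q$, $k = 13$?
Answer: $\frac{16028}{17} \approx 942.82$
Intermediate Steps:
$o{\left(W \right)} = - \frac{5}{4} + \frac{13 + W}{4 \left(-14 + W\right)}$ ($o{\left(W \right)} = - \frac{5}{4} + \frac{\left(W + 13\right) \frac{1}{W - 14}}{4} = - \frac{5}{4} + \frac{\left(13 + W\right) \frac{1}{-14 + W}}{4} = - \frac{5}{4} + \frac{\frac{1}{-14 + W} \left(13 + W\right)}{4} = - \frac{5}{4} + \frac{13 + W}{4 \left(-14 + W\right)}$)
$s{\left(N \right)} = \frac{-14 + N}{\frac{83}{4} - N}$ ($s{\left(N \right)} = \frac{1}{\frac{1}{-14 + N} \left(\frac{83}{4} - N\right)} = \frac{-14 + N}{\frac{83}{4} - N}$)
$E{\left(118,8 \right)} + s{\left(59 \right)} = 118 \cdot 8 + \frac{4 \left(-14 + 59\right)}{83 - 236} = 944 + 4 \frac{1}{83 - 236} \cdot 45 = 944 + 4 \frac{1}{-153} \cdot 45 = 944 + 4 \left(- \frac{1}{153}\right) 45 = 944 - \frac{20}{17} = \frac{16028}{17}$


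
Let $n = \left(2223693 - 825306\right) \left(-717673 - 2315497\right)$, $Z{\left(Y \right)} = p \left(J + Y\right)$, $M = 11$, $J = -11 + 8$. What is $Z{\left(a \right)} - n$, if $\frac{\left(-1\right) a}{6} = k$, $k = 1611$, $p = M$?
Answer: $4241545390431$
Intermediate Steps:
$J = -3$
$p = 11$
$a = -9666$ ($a = \left(-6\right) 1611 = -9666$)
$Z{\left(Y \right)} = -33 + 11 Y$ ($Z{\left(Y \right)} = 11 \left(-3 + Y\right) = -33 + 11 Y$)
$n = -4241545496790$ ($n = 1398387 \left(-3033170\right) = -4241545496790$)
$Z{\left(a \right)} - n = \left(-33 + 11 \left(-9666\right)\right) - -4241545496790 = \left(-33 - 106326\right) + 4241545496790 = -106359 + 4241545496790 = 4241545390431$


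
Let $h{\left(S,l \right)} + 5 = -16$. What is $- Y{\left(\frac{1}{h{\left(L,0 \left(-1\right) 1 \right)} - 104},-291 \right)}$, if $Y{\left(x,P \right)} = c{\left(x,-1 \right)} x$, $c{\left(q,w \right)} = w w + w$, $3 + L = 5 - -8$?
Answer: $0$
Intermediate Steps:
$L = 10$ ($L = -3 + \left(5 - -8\right) = -3 + \left(5 + 8\right) = -3 + 13 = 10$)
$h{\left(S,l \right)} = -21$ ($h{\left(S,l \right)} = -5 - 16 = -21$)
$c{\left(q,w \right)} = w + w^{2}$ ($c{\left(q,w \right)} = w^{2} + w = w + w^{2}$)
$Y{\left(x,P \right)} = 0$ ($Y{\left(x,P \right)} = - (1 - 1) x = \left(-1\right) 0 x = 0 x = 0$)
$- Y{\left(\frac{1}{h{\left(L,0 \left(-1\right) 1 \right)} - 104},-291 \right)} = \left(-1\right) 0 = 0$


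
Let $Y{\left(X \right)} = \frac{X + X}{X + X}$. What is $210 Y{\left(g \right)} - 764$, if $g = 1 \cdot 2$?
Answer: $-554$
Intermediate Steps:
$g = 2$
$Y{\left(X \right)} = 1$ ($Y{\left(X \right)} = \frac{2 X}{2 X} = 2 X \frac{1}{2 X} = 1$)
$210 Y{\left(g \right)} - 764 = 210 \cdot 1 - 764 = 210 - 764 = -554$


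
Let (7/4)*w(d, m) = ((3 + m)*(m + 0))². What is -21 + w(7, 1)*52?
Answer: 3181/7 ≈ 454.43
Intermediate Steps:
w(d, m) = 4*m²*(3 + m)²/7 (w(d, m) = 4*((3 + m)*(m + 0))²/7 = 4*((3 + m)*m)²/7 = 4*(m*(3 + m))²/7 = 4*(m²*(3 + m)²)/7 = 4*m²*(3 + m)²/7)
-21 + w(7, 1)*52 = -21 + ((4/7)*1²*(3 + 1)²)*52 = -21 + ((4/7)*1*4²)*52 = -21 + ((4/7)*1*16)*52 = -21 + (64/7)*52 = -21 + 3328/7 = 3181/7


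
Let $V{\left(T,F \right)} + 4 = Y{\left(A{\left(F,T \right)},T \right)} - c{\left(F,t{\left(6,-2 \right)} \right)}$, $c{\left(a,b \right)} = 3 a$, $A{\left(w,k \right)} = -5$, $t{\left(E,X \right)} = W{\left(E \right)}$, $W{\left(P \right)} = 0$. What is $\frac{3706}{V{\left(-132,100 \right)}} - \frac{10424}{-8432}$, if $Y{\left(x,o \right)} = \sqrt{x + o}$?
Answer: $\frac{- 3510012 i + 1303 \sqrt{137}}{1054 \left(\sqrt{137} + 304 i\right)} \approx -10.937 - 0.46868 i$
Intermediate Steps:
$t{\left(E,X \right)} = 0$
$Y{\left(x,o \right)} = \sqrt{o + x}$
$V{\left(T,F \right)} = -4 + \sqrt{-5 + T} - 3 F$ ($V{\left(T,F \right)} = -4 + \left(\sqrt{T - 5} - 3 F\right) = -4 - \left(- \sqrt{-5 + T} + 3 F\right) = -4 + \sqrt{-5 + T} - 3 F$)
$\frac{3706}{V{\left(-132,100 \right)}} - \frac{10424}{-8432} = \frac{3706}{-4 + \sqrt{-5 - 132} - 300} - \frac{10424}{-8432} = \frac{3706}{-4 + \sqrt{-137} - 300} - - \frac{1303}{1054} = \frac{3706}{-4 + i \sqrt{137} - 300} + \frac{1303}{1054} = \frac{3706}{-304 + i \sqrt{137}} + \frac{1303}{1054} = \frac{1303}{1054} + \frac{3706}{-304 + i \sqrt{137}}$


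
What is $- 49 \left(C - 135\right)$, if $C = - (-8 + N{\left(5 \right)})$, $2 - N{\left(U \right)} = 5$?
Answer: $6076$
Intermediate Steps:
$N{\left(U \right)} = -3$ ($N{\left(U \right)} = 2 - 5 = -3$)
$C = 11$ ($C = - (-8 - 3) = \left(-1\right) \left(-11\right) = 11$)
$- 49 \left(C - 135\right) = - 49 \left(11 - 135\right) = \left(-49\right) \left(-124\right) = 6076$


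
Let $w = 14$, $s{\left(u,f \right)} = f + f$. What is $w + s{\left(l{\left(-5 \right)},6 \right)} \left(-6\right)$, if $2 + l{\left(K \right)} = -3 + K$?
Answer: $-58$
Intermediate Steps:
$l{\left(K \right)} = -5 + K$ ($l{\left(K \right)} = -2 + \left(-3 + K\right) = -5 + K$)
$s{\left(u,f \right)} = 2 f$
$w + s{\left(l{\left(-5 \right)},6 \right)} \left(-6\right) = 14 + 2 \cdot 6 \left(-6\right) = 14 + 12 \left(-6\right) = 14 - 72 = -58$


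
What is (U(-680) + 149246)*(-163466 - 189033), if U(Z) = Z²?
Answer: -215604603354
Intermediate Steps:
(U(-680) + 149246)*(-163466 - 189033) = ((-680)² + 149246)*(-163466 - 189033) = (462400 + 149246)*(-352499) = 611646*(-352499) = -215604603354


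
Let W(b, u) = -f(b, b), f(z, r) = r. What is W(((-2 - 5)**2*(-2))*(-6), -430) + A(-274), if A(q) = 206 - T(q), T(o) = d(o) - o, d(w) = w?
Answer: -382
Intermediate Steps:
T(o) = 0 (T(o) = o - o = 0)
A(q) = 206 (A(q) = 206 - 1*0 = 206 + 0 = 206)
W(b, u) = -b
W(((-2 - 5)**2*(-2))*(-6), -430) + A(-274) = -(-2 - 5)**2*(-2)*(-6) + 206 = -(-7)**2*(-2)*(-6) + 206 = -49*(-2)*(-6) + 206 = -(-98)*(-6) + 206 = -1*588 + 206 = -588 + 206 = -382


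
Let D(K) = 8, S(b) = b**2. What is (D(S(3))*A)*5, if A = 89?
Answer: 3560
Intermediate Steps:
(D(S(3))*A)*5 = (8*89)*5 = 712*5 = 3560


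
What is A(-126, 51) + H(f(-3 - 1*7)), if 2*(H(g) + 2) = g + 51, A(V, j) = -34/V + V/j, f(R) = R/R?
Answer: 23347/1071 ≈ 21.799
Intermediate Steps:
f(R) = 1
H(g) = 47/2 + g/2 (H(g) = -2 + (g + 51)/2 = -2 + (51 + g)/2 = -2 + (51/2 + g/2) = 47/2 + g/2)
A(-126, 51) + H(f(-3 - 1*7)) = (-34/(-126) - 126/51) + (47/2 + (1/2)*1) = (-34*(-1/126) - 126*1/51) + (47/2 + 1/2) = (17/63 - 42/17) + 24 = -2357/1071 + 24 = 23347/1071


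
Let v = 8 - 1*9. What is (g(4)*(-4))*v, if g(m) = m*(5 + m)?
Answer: 144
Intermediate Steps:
v = -1 (v = 8 - 9 = -1)
(g(4)*(-4))*v = ((4*(5 + 4))*(-4))*(-1) = ((4*9)*(-4))*(-1) = (36*(-4))*(-1) = -144*(-1) = 144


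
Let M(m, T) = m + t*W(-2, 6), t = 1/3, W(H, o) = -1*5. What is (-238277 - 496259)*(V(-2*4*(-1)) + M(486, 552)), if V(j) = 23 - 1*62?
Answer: -981340096/3 ≈ -3.2711e+8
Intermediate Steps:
W(H, o) = -5
t = ⅓ (t = 1*(⅓) = ⅓ ≈ 0.33333)
M(m, T) = -5/3 + m (M(m, T) = m + (⅓)*(-5) = m - 5/3 = -5/3 + m)
V(j) = -39 (V(j) = 23 - 62 = -39)
(-238277 - 496259)*(V(-2*4*(-1)) + M(486, 552)) = (-238277 - 496259)*(-39 + (-5/3 + 486)) = -734536*(-39 + 1453/3) = -734536*1336/3 = -981340096/3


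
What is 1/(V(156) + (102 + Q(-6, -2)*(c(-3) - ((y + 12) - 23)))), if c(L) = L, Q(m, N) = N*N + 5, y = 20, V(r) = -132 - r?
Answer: -1/294 ≈ -0.0034014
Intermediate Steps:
Q(m, N) = 5 + N² (Q(m, N) = N² + 5 = 5 + N²)
1/(V(156) + (102 + Q(-6, -2)*(c(-3) - ((y + 12) - 23)))) = 1/((-132 - 1*156) + (102 + (5 + (-2)²)*(-3 - ((20 + 12) - 23)))) = 1/((-132 - 156) + (102 + (5 + 4)*(-3 - (32 - 23)))) = 1/(-288 + (102 + 9*(-3 - 1*9))) = 1/(-288 + (102 + 9*(-3 - 9))) = 1/(-288 + (102 + 9*(-12))) = 1/(-288 + (102 - 108)) = 1/(-288 - 6) = 1/(-294) = -1/294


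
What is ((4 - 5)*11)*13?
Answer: -143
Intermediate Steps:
((4 - 5)*11)*13 = -1*11*13 = -11*13 = -143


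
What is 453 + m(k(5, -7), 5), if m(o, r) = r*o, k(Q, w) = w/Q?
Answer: 446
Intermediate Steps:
m(o, r) = o*r
453 + m(k(5, -7), 5) = 453 - 7/5*5 = 453 - 7 = 446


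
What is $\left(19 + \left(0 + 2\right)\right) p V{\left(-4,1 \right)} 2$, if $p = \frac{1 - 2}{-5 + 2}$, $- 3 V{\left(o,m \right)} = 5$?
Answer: $- \frac{70}{3} \approx -23.333$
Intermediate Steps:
$V{\left(o,m \right)} = - \frac{5}{3}$ ($V{\left(o,m \right)} = \left(- \frac{1}{3}\right) 5 = - \frac{5}{3}$)
$p = \frac{1}{3}$ ($p = - \frac{1}{-3} = \left(-1\right) \left(- \frac{1}{3}\right) = \frac{1}{3} \approx 0.33333$)
$\left(19 + \left(0 + 2\right)\right) p V{\left(-4,1 \right)} 2 = \left(19 + \left(0 + 2\right)\right) \frac{1}{3} \left(- \frac{5}{3}\right) 2 = \left(19 + 2\right) \left(\left(- \frac{5}{9}\right) 2\right) = 21 \left(- \frac{10}{9}\right) = - \frac{70}{3}$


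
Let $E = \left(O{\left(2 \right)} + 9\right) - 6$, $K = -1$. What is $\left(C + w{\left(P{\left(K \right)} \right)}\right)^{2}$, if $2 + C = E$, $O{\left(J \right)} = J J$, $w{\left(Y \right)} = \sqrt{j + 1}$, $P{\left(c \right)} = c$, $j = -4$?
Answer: $\left(5 + i \sqrt{3}\right)^{2} \approx 22.0 + 17.32 i$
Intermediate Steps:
$w{\left(Y \right)} = i \sqrt{3}$ ($w{\left(Y \right)} = \sqrt{-4 + 1} = \sqrt{-3} = i \sqrt{3}$)
$O{\left(J \right)} = J^{2}$
$E = 7$ ($E = \left(2^{2} + 9\right) - 6 = \left(4 + 9\right) - 6 = 13 - 6 = 7$)
$C = 5$ ($C = -2 + 7 = 5$)
$\left(C + w{\left(P{\left(K \right)} \right)}\right)^{2} = \left(5 + i \sqrt{3}\right)^{2}$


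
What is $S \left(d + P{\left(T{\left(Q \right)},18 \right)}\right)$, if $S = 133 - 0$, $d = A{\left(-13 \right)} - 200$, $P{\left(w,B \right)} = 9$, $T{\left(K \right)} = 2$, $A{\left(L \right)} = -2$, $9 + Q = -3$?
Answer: $-25669$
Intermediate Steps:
$Q = -12$ ($Q = -9 - 3 = -12$)
$d = -202$ ($d = -2 - 200 = -202$)
$S = 133$ ($S = 133 + 0 = 133$)
$S \left(d + P{\left(T{\left(Q \right)},18 \right)}\right) = 133 \left(-202 + 9\right) = 133 \left(-193\right) = -25669$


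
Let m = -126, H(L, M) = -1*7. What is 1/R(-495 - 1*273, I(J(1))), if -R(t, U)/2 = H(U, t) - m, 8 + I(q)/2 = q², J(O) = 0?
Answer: -1/238 ≈ -0.0042017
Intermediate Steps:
H(L, M) = -7
I(q) = -16 + 2*q²
R(t, U) = -238 (R(t, U) = -2*(-7 - 1*(-126)) = -2*(-7 + 126) = -2*119 = -238)
1/R(-495 - 1*273, I(J(1))) = 1/(-238) = -1/238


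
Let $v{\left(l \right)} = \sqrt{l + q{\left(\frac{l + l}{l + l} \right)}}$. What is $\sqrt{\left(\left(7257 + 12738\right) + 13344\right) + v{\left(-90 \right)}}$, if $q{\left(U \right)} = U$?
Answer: $\sqrt{33339 + i \sqrt{89}} \approx 182.59 + 0.026 i$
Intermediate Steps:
$v{\left(l \right)} = \sqrt{1 + l}$ ($v{\left(l \right)} = \sqrt{l + \frac{l + l}{l + l}} = \sqrt{l + \frac{2 l}{2 l}} = \sqrt{l + 2 l \frac{1}{2 l}} = \sqrt{l + 1} = \sqrt{1 + l}$)
$\sqrt{\left(\left(7257 + 12738\right) + 13344\right) + v{\left(-90 \right)}} = \sqrt{\left(\left(7257 + 12738\right) + 13344\right) + \sqrt{1 - 90}} = \sqrt{\left(19995 + 13344\right) + \sqrt{-89}} = \sqrt{33339 + i \sqrt{89}}$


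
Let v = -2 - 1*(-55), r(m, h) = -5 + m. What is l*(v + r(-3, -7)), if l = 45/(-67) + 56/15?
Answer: 9231/67 ≈ 137.78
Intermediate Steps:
l = 3077/1005 (l = 45*(-1/67) + 56*(1/15) = -45/67 + 56/15 = 3077/1005 ≈ 3.0617)
v = 53 (v = -2 + 55 = 53)
l*(v + r(-3, -7)) = 3077*(53 + (-5 - 3))/1005 = 3077*(53 - 8)/1005 = (3077/1005)*45 = 9231/67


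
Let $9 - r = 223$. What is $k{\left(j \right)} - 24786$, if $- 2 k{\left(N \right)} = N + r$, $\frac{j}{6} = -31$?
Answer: $-24586$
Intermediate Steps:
$r = -214$ ($r = 9 - 223 = -214$)
$j = -186$ ($j = 6 \left(-31\right) = -186$)
$k{\left(N \right)} = 107 - \frac{N}{2}$ ($k{\left(N \right)} = - \frac{N - 214}{2} = - \frac{-214 + N}{2} = 107 - \frac{N}{2}$)
$k{\left(j \right)} - 24786 = \left(107 - -93\right) - 24786 = \left(107 + 93\right) - 24786 = 200 - 24786 = -24586$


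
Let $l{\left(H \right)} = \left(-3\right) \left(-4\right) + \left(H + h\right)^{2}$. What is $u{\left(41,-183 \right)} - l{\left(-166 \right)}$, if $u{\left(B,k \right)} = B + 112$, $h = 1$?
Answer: $-27084$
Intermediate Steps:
$u{\left(B,k \right)} = 112 + B$
$l{\left(H \right)} = 12 + \left(1 + H\right)^{2}$ ($l{\left(H \right)} = \left(-3\right) \left(-4\right) + \left(H + 1\right)^{2} = 12 + \left(1 + H\right)^{2}$)
$u{\left(41,-183 \right)} - l{\left(-166 \right)} = \left(112 + 41\right) - \left(12 + \left(1 - 166\right)^{2}\right) = 153 - \left(12 + \left(-165\right)^{2}\right) = 153 - \left(12 + 27225\right) = 153 - 27237 = -27084$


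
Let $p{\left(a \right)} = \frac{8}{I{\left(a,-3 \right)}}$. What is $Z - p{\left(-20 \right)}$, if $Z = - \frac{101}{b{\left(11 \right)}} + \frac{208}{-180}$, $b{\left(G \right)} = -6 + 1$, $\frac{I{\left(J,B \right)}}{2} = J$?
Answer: $\frac{866}{45} \approx 19.244$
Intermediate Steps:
$I{\left(J,B \right)} = 2 J$
$b{\left(G \right)} = -5$
$p{\left(a \right)} = \frac{4}{a}$ ($p{\left(a \right)} = \frac{8}{2 a} = 8 \frac{1}{2 a} = \frac{4}{a}$)
$Z = \frac{857}{45}$ ($Z = - \frac{101}{-5} + \frac{208}{-180} = \left(-101\right) \left(- \frac{1}{5}\right) + 208 \left(- \frac{1}{180}\right) = \frac{101}{5} - \frac{52}{45} = \frac{857}{45} \approx 19.044$)
$Z - p{\left(-20 \right)} = \frac{857}{45} - \frac{4}{-20} = \frac{857}{45} - 4 \left(- \frac{1}{20}\right) = \frac{857}{45} - - \frac{1}{5} = \frac{857}{45} + \frac{1}{5} = \frac{866}{45}$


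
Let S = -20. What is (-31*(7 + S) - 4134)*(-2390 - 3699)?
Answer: 22718059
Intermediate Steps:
(-31*(7 + S) - 4134)*(-2390 - 3699) = (-31*(7 - 20) - 4134)*(-2390 - 3699) = (-31*(-13) - 4134)*(-6089) = (403 - 4134)*(-6089) = -3731*(-6089) = 22718059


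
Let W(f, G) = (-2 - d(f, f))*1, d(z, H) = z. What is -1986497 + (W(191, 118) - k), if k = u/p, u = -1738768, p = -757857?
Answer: -1505628662098/757857 ≈ -1.9867e+6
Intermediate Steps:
W(f, G) = -2 - f (W(f, G) = (-2 - f)*1 = -2 - f)
k = 1738768/757857 (k = -1738768/(-757857) = -1738768*(-1/757857) = 1738768/757857 ≈ 2.2943)
-1986497 + (W(191, 118) - k) = -1986497 + ((-2 - 1*191) - 1*1738768/757857) = -1986497 + ((-2 - 191) - 1738768/757857) = -1986497 + (-193 - 1738768/757857) = -1986497 - 148005169/757857 = -1505628662098/757857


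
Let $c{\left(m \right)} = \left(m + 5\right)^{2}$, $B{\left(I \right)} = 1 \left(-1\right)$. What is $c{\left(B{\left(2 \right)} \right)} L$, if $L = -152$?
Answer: $-2432$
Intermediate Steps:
$B{\left(I \right)} = -1$
$c{\left(m \right)} = \left(5 + m\right)^{2}$
$c{\left(B{\left(2 \right)} \right)} L = \left(5 - 1\right)^{2} \left(-152\right) = 4^{2} \left(-152\right) = 16 \left(-152\right) = -2432$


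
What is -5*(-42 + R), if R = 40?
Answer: 10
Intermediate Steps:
-5*(-42 + R) = -5*(-42 + 40) = -5*(-2) = 10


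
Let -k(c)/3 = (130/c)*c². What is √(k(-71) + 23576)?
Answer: √51266 ≈ 226.42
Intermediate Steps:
k(c) = -390*c (k(c) = -3*130/c*c² = -390*c)
√(k(-71) + 23576) = √(-390*(-71) + 23576) = √(27690 + 23576) = √51266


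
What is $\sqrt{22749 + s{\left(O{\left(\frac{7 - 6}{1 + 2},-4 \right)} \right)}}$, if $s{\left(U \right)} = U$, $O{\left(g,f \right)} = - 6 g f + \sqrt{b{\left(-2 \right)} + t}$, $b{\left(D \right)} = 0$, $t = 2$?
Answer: $\sqrt{22757 + \sqrt{2}} \approx 150.86$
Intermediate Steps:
$O{\left(g,f \right)} = \sqrt{2} - 6 f g$ ($O{\left(g,f \right)} = - 6 g f + \sqrt{0 + 2} = - 6 f g + \sqrt{2} = \sqrt{2} - 6 f g$)
$\sqrt{22749 + s{\left(O{\left(\frac{7 - 6}{1 + 2},-4 \right)} \right)}} = \sqrt{22749 - \left(- \sqrt{2} - \frac{24 \left(7 - 6\right)}{1 + 2}\right)} = \sqrt{22749 - \left(- \sqrt{2} - \frac{24}{3}\right)} = \sqrt{22749 - \left(- \sqrt{2} - 24 \cdot \frac{1}{3}\right)} = \sqrt{22749 + \left(\sqrt{2} - \left(-24\right) \frac{1}{3}\right)} = \sqrt{22749 + \left(\sqrt{2} + 8\right)} = \sqrt{22749 + \left(8 + \sqrt{2}\right)} = \sqrt{22757 + \sqrt{2}}$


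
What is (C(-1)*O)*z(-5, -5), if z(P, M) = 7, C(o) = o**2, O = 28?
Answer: 196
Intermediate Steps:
(C(-1)*O)*z(-5, -5) = ((-1)**2*28)*7 = (1*28)*7 = 28*7 = 196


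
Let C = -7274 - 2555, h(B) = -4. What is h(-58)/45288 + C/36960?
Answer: -18553483/69743520 ≈ -0.26602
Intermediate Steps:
C = -9829
h(-58)/45288 + C/36960 = -4/45288 - 9829/36960 = -4*1/45288 - 9829*1/36960 = -1/11322 - 9829/36960 = -18553483/69743520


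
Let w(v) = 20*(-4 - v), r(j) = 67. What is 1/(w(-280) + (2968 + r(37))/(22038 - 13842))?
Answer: 8196/45244955 ≈ 0.00018115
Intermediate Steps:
w(v) = -80 - 20*v
1/(w(-280) + (2968 + r(37))/(22038 - 13842)) = 1/((-80 - 20*(-280)) + (2968 + 67)/(22038 - 13842)) = 1/((-80 + 5600) + 3035/8196) = 1/(5520 + 3035*(1/8196)) = 1/(5520 + 3035/8196) = 1/(45244955/8196) = 8196/45244955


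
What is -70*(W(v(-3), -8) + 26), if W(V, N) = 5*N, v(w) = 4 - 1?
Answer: 980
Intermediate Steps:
v(w) = 3
-70*(W(v(-3), -8) + 26) = -70*(5*(-8) + 26) = -70*(-40 + 26) = -70*(-14) = 980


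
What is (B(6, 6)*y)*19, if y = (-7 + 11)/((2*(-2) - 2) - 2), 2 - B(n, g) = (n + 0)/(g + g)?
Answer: -57/4 ≈ -14.250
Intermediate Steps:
B(n, g) = 2 - n/(2*g) (B(n, g) = 2 - (n + 0)/(g + g) = 2 - n/(2*g))
y = -1/2 (y = 4/((-4 - 2) - 2) = 4/(-6 - 2) = 4/(-8) = 4*(-1/8) = -1/2 ≈ -0.50000)
(B(6, 6)*y)*19 = ((2 - 1/2*6/6)*(-1/2))*19 = ((2 - 1/2*6*1/6)*(-1/2))*19 = ((2 - 1/2)*(-1/2))*19 = ((3/2)*(-1/2))*19 = -3/4*19 = -57/4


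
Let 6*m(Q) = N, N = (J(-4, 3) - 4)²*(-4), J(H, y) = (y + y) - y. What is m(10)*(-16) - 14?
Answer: -10/3 ≈ -3.3333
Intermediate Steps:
J(H, y) = y (J(H, y) = 2*y - y = y)
N = -4 (N = (3 - 4)²*(-4) = (-1)²*(-4) = 1*(-4) = -4)
m(Q) = -⅔ (m(Q) = (⅙)*(-4) = -⅔)
m(10)*(-16) - 14 = -⅔*(-16) - 14 = 32/3 - 14 = -10/3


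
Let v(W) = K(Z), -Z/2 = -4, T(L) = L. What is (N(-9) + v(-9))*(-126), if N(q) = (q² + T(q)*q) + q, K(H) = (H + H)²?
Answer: -51534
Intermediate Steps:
Z = 8 (Z = -2*(-4) = 8)
K(H) = 4*H² (K(H) = (2*H)² = 4*H²)
v(W) = 256 (v(W) = 4*8² = 4*64 = 256)
N(q) = q + 2*q² (N(q) = (q² + q*q) + q = (q² + q²) + q = 2*q² + q = q + 2*q²)
(N(-9) + v(-9))*(-126) = (-9*(1 + 2*(-9)) + 256)*(-126) = (-9*(1 - 18) + 256)*(-126) = (-9*(-17) + 256)*(-126) = (153 + 256)*(-126) = 409*(-126) = -51534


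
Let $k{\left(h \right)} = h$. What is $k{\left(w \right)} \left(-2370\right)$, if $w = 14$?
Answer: $-33180$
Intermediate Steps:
$k{\left(w \right)} \left(-2370\right) = 14 \left(-2370\right) = -33180$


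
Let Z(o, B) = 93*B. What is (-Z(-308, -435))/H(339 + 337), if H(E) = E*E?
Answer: 40455/456976 ≈ 0.088528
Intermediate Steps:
H(E) = E²
(-Z(-308, -435))/H(339 + 337) = (-93*(-435))/((339 + 337)²) = (-1*(-40455))/(676²) = 40455/456976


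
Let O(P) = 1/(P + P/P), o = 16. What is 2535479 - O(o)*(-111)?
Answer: 43103254/17 ≈ 2.5355e+6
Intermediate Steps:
O(P) = 1/(1 + P) (O(P) = 1/(P + 1) = 1/(1 + P))
2535479 - O(o)*(-111) = 2535479 - (-111)/(1 + 16) = 2535479 - (-111)/17 = 2535479 - 1*(-111/17) = 2535479 + 111/17 = 43103254/17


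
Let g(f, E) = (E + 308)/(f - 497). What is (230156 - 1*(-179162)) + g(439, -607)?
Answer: 23740743/58 ≈ 4.0932e+5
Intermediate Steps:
g(f, E) = (308 + E)/(-497 + f)
(230156 - 1*(-179162)) + g(439, -607) = (230156 - 1*(-179162)) + (308 - 607)/(-497 + 439) = (230156 + 179162) - 299/(-58) = 409318 - 1/58*(-299) = 409318 + 299/58 = 23740743/58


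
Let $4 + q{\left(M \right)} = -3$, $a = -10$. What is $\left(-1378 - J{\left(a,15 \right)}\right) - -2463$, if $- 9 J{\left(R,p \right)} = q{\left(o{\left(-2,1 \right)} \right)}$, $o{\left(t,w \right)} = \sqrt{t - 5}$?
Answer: $\frac{9758}{9} \approx 1084.2$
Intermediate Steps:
$o{\left(t,w \right)} = \sqrt{-5 + t}$
$q{\left(M \right)} = -7$ ($q{\left(M \right)} = -4 - 3 = -7$)
$J{\left(R,p \right)} = \frac{7}{9}$ ($J{\left(R,p \right)} = \left(- \frac{1}{9}\right) \left(-7\right) = \frac{7}{9}$)
$\left(-1378 - J{\left(a,15 \right)}\right) - -2463 = \left(-1378 - \frac{7}{9}\right) - -2463 = \left(-1378 - \frac{7}{9}\right) + 2463 = - \frac{12409}{9} + 2463 = \frac{9758}{9}$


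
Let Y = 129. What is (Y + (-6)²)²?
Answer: 27225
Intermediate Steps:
(Y + (-6)²)² = (129 + (-6)²)² = (129 + 36)² = 165² = 27225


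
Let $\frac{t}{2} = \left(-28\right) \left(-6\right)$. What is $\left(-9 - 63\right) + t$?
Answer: $264$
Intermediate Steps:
$t = 336$ ($t = 2 \left(\left(-28\right) \left(-6\right)\right) = 2 \cdot 168 = 336$)
$\left(-9 - 63\right) + t = \left(-9 - 63\right) + 336 = -72 + 336 = 264$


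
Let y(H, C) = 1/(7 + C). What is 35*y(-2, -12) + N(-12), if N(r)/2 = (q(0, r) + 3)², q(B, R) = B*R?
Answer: 11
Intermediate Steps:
N(r) = 18 (N(r) = 2*(0*r + 3)² = 2*(0 + 3)² = 2*3² = 2*9 = 18)
35*y(-2, -12) + N(-12) = 35/(7 - 12) + 18 = 35/(-5) + 18 = 35*(-⅕) + 18 = -7 + 18 = 11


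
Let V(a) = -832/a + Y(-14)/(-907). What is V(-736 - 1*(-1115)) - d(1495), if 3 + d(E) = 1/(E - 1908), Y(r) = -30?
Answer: 119289818/141969989 ≈ 0.84025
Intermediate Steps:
d(E) = -3 + 1/(-1908 + E) (d(E) = -3 + 1/(E - 1908) = -3 + 1/(-1908 + E))
V(a) = 30/907 - 832/a (V(a) = -832/a - 30/(-907) = -832/a - 30*(-1/907) = -832/a + 30/907 = 30/907 - 832/a)
V(-736 - 1*(-1115)) - d(1495) = (30/907 - 832/(-736 - 1*(-1115))) - (5725 - 3*1495)/(-1908 + 1495) = (30/907 - 832/(-736 + 1115)) - (5725 - 4485)/(-413) = (30/907 - 832/379) - (-1)*1240/413 = (30/907 - 832*1/379) - 1*(-1240/413) = (30/907 - 832/379) + 1240/413 = -743254/343753 + 1240/413 = 119289818/141969989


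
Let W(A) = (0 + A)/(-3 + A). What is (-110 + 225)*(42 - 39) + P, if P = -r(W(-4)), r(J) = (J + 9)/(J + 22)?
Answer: 54443/158 ≈ 344.58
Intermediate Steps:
W(A) = A/(-3 + A)
r(J) = (9 + J)/(22 + J)
P = -67/158 (P = -(9 - 4/(-3 - 4))/(22 - 4/(-3 - 4)) = -(9 - 4/(-7))/(22 - 4/(-7)) = -(9 - 4*(-⅐))/(22 - 4*(-⅐)) = -(9 + 4/7)/(22 + 4/7) = -67/(158/7*7) = -7*67/(158*7) = -1*67/158 = -67/158 ≈ -0.42405)
(-110 + 225)*(42 - 39) + P = (-110 + 225)*(42 - 39) - 67/158 = 115*3 - 67/158 = 345 - 67/158 = 54443/158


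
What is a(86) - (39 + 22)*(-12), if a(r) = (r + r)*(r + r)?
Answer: 30316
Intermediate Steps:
a(r) = 4*r² (a(r) = (2*r)*(2*r) = 4*r²)
a(86) - (39 + 22)*(-12) = 4*86² - (39 + 22)*(-12) = 4*7396 - 61*(-12) = 29584 - 1*(-732) = 29584 + 732 = 30316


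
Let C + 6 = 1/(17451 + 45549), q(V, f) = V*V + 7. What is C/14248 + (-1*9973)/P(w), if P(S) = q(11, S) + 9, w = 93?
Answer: -65343473999/897624000 ≈ -72.796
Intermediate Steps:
q(V, f) = 7 + V**2 (q(V, f) = V**2 + 7 = 7 + V**2)
P(S) = 137 (P(S) = (7 + 11**2) + 9 = (7 + 121) + 9 = 128 + 9 = 137)
C = -377999/63000 (C = -6 + 1/(17451 + 45549) = -6 + 1/63000 = -377999/63000 ≈ -6.0000)
C/14248 + (-1*9973)/P(w) = -377999/63000/14248 - 1*9973/137 = -377999/63000*1/14248 - 9973*1/137 = -377999/897624000 - 9973/137 = -65343473999/897624000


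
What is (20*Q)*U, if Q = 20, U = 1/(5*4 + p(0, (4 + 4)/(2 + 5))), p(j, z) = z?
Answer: 700/37 ≈ 18.919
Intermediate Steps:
U = 7/148 (U = 1/(5*4 + (4 + 4)/(2 + 5)) = 1/(20 + 8/7) = 1/(148/7) = 7/148 ≈ 0.047297)
(20*Q)*U = (20*20)*(7/148) = 400*(7/148) = 700/37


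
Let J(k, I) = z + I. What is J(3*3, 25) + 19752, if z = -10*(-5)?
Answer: 19827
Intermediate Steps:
z = 50
J(k, I) = 50 + I
J(3*3, 25) + 19752 = (50 + 25) + 19752 = 75 + 19752 = 19827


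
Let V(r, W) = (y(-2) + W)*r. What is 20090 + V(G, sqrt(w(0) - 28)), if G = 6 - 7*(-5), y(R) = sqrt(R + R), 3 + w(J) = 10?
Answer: 20090 + 82*I + 41*I*sqrt(21) ≈ 20090.0 + 269.89*I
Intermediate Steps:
w(J) = 7 (w(J) = -3 + 10 = 7)
y(R) = sqrt(2)*sqrt(R) (y(R) = sqrt(2*R) = sqrt(2)*sqrt(R))
G = 41 (G = 6 + 35 = 41)
V(r, W) = r*(W + 2*I) (V(r, W) = (sqrt(2)*sqrt(-2) + W)*r = (sqrt(2)*(I*sqrt(2)) + W)*r = (2*I + W)*r = (W + 2*I)*r = r*(W + 2*I))
20090 + V(G, sqrt(w(0) - 28)) = 20090 + 41*(sqrt(7 - 28) + 2*I) = 20090 + 41*(sqrt(-21) + 2*I) = 20090 + 41*(I*sqrt(21) + 2*I) = 20090 + 41*(2*I + I*sqrt(21)) = 20090 + (82*I + 41*I*sqrt(21)) = 20090 + 82*I + 41*I*sqrt(21)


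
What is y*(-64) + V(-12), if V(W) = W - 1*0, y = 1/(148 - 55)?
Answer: -1180/93 ≈ -12.688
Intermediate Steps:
y = 1/93 ≈ 0.010753
V(W) = W (V(W) = W + 0 = W)
y*(-64) + V(-12) = (1/93)*(-64) - 12 = -64/93 - 12 = -1180/93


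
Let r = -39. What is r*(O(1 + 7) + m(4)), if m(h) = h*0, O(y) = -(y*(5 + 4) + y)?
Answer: 3120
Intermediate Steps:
O(y) = -10*y (O(y) = -(y*9 + y) = -(9*y + y) = -10*y)
m(h) = 0
r*(O(1 + 7) + m(4)) = -39*(-10*(1 + 7) + 0) = -39*(-10*8 + 0) = -39*(-80 + 0) = -39*(-80) = 3120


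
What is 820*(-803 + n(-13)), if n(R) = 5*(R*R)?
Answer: 34440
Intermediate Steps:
n(R) = 5*R**2
820*(-803 + n(-13)) = 820*(-803 + 5*(-13)**2) = 820*(-803 + 5*169) = 820*(-803 + 845) = 820*42 = 34440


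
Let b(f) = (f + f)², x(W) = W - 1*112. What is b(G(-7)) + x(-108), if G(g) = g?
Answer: -24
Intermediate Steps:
x(W) = -112 + W (x(W) = W - 112 = -112 + W)
b(f) = 4*f² (b(f) = (2*f)² = 4*f²)
b(G(-7)) + x(-108) = 4*(-7)² + (-112 - 108) = 4*49 - 220 = 196 - 220 = -24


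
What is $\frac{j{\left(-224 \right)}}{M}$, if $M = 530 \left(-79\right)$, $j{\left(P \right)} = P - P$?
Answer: $0$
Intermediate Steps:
$j{\left(P \right)} = 0$
$M = -41870$
$\frac{j{\left(-224 \right)}}{M} = \frac{0}{-41870} = 0 \left(- \frac{1}{41870}\right) = 0$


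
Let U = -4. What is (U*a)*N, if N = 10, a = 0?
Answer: 0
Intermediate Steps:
(U*a)*N = -4*0*10 = 0*10 = 0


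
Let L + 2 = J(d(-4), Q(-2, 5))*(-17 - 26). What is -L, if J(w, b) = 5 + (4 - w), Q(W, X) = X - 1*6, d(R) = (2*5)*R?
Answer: 2109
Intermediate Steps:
d(R) = 10*R
Q(W, X) = -6 + X (Q(W, X) = X - 6 = -6 + X)
J(w, b) = 9 - w
L = -2109 (L = -2 + (9 - 10*(-4))*(-17 - 26) = -2 + (9 - 1*(-40))*(-43) = -2 + (9 + 40)*(-43) = -2 + 49*(-43) = -2 - 2107 = -2109)
-L = -1*(-2109) = 2109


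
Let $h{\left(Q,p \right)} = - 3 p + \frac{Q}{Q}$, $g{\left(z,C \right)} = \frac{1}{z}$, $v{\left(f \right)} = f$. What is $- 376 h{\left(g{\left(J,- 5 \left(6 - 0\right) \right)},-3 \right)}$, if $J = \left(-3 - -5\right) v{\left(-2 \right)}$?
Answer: $-3760$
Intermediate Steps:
$J = -4$ ($J = \left(-3 - -5\right) \left(-2\right) = \left(-3 + 5\right) \left(-2\right) = 2 \left(-2\right) = -4$)
$h{\left(Q,p \right)} = 1 - 3 p$ ($h{\left(Q,p \right)} = - 3 p + 1 = 1 - 3 p$)
$- 376 h{\left(g{\left(J,- 5 \left(6 - 0\right) \right)},-3 \right)} = - 376 \left(1 - -9\right) = - 376 \left(1 + 9\right) = \left(-376\right) 10 = -3760$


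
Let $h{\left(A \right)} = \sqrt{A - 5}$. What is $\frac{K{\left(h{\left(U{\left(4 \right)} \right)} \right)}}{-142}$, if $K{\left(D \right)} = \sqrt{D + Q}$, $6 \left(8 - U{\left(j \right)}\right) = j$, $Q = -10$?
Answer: $- \frac{i \sqrt{90 - 3 \sqrt{21}}}{426} \approx - 0.020498 i$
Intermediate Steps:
$U{\left(j \right)} = 8 - \frac{j}{6}$
$h{\left(A \right)} = \sqrt{-5 + A}$
$K{\left(D \right)} = \sqrt{-10 + D}$ ($K{\left(D \right)} = \sqrt{D - 10} = \sqrt{-10 + D}$)
$\frac{K{\left(h{\left(U{\left(4 \right)} \right)} \right)}}{-142} = \frac{\sqrt{-10 + \sqrt{-5 + \left(8 - \frac{2}{3}\right)}}}{-142} = \sqrt{-10 + \sqrt{-5 + \left(8 - \frac{2}{3}\right)}} \left(- \frac{1}{142}\right) = \sqrt{-10 + \sqrt{-5 + \frac{22}{3}}} \left(- \frac{1}{142}\right) = \sqrt{-10 + \sqrt{\frac{7}{3}}} \left(- \frac{1}{142}\right) = \sqrt{-10 + \frac{\sqrt{21}}{3}} \left(- \frac{1}{142}\right) = - \frac{\sqrt{-10 + \frac{\sqrt{21}}{3}}}{142}$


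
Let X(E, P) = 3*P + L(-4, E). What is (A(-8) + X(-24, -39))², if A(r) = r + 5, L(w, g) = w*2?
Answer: 16384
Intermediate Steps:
L(w, g) = 2*w
X(E, P) = -8 + 3*P (X(E, P) = 3*P + 2*(-4) = 3*P - 8 = -8 + 3*P)
A(r) = 5 + r
(A(-8) + X(-24, -39))² = ((5 - 8) + (-8 + 3*(-39)))² = (-3 + (-8 - 117))² = (-3 - 125)² = (-128)² = 16384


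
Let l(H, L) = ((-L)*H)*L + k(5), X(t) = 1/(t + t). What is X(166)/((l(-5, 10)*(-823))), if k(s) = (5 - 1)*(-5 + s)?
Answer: -1/136618000 ≈ -7.3197e-9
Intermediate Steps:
k(s) = -20 + 4*s (k(s) = 4*(-5 + s) = -20 + 4*s)
X(t) = 1/(2*t)
l(H, L) = -H*L² (l(H, L) = ((-L)*H)*L + (-20 + 4*5) = (-H*L)*L + (-20 + 20) = -H*L² + 0 = -H*L²)
X(166)/((l(-5, 10)*(-823))) = ((½)/166)/((-1*(-5)*10²*(-823))) = ((½)*(1/166))/((-1*(-5)*100*(-823))) = 1/(332*((500*(-823)))) = (1/332)/(-411500) = (1/332)*(-1/411500) = -1/136618000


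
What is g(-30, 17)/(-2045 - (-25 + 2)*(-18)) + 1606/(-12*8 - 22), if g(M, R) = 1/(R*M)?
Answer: -1007034211/73991310 ≈ -13.610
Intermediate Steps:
g(M, R) = 1/(M*R)
g(-30, 17)/(-2045 - (-25 + 2)*(-18)) + 1606/(-12*8 - 22) = (1/(-30*17))/(-2045 - (-25 + 2)*(-18)) + 1606/(-12*8 - 22) = (-1/30*1/17)/(-2045 - (-23)*(-18)) + 1606/(-96 - 22) = -1/(510*(-2045 - 1*414)) + 1606/(-118) = -1/(510*(-2045 - 414)) + 1606*(-1/118) = -1/510/(-2459) - 803/59 = -1/510*(-1/2459) - 803/59 = 1/1254090 - 803/59 = -1007034211/73991310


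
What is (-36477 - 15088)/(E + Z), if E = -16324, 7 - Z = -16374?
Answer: -51565/57 ≈ -904.65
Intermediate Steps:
Z = 16381 (Z = 7 - 1*(-16374) = 7 + 16374 = 16381)
(-36477 - 15088)/(E + Z) = (-36477 - 15088)/(-16324 + 16381) = -51565/57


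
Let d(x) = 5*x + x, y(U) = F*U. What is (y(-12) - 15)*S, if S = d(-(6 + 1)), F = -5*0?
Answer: 630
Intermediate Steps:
F = 0
y(U) = 0 (y(U) = 0*U = 0)
d(x) = 6*x
S = -42 (S = 6*(-(6 + 1)) = 6*(-1*7) = 6*(-7) = -42)
(y(-12) - 15)*S = (0 - 15)*(-42) = -15*(-42) = 630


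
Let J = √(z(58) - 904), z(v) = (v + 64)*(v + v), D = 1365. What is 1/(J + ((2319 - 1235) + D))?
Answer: 2449/5984353 - 24*√23/5984353 ≈ 0.00039000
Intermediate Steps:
z(v) = 2*v*(64 + v) (z(v) = (64 + v)*(2*v) = 2*v*(64 + v))
J = 24*√23 (J = √(2*58*(64 + 58) - 904) = √(2*58*122 - 904) = √(14152 - 904) = √13248 = 24*√23 ≈ 115.10)
1/(J + ((2319 - 1235) + D)) = 1/(24*√23 + ((2319 - 1235) + 1365)) = 1/(24*√23 + (1084 + 1365)) = 1/(24*√23 + 2449) = 1/(2449 + 24*√23)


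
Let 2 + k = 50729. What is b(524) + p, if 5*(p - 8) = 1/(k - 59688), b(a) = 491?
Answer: 22357694/44805 ≈ 499.00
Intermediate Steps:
k = 50727 (k = -2 + 50729 = 50727)
p = 358439/44805 (p = 8 + 1/(5*(50727 - 59688)) = 8 + (⅕)/(-8961) = 8 + (⅕)*(-1/8961) = 8 - 1/44805 = 358439/44805 ≈ 8.0000)
b(524) + p = 491 + 358439/44805 = 22357694/44805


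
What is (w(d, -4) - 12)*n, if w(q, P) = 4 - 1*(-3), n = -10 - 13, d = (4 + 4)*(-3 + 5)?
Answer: 115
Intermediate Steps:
d = 16 (d = 8*2 = 16)
n = -23
w(q, P) = 7 (w(q, P) = 4 + 3 = 7)
(w(d, -4) - 12)*n = (7 - 12)*(-23) = -5*(-23) = 115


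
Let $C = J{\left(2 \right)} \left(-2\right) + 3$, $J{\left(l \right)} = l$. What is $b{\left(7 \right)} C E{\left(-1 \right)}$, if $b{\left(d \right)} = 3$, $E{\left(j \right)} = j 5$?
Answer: $15$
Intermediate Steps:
$E{\left(j \right)} = 5 j$
$C = -1$ ($C = 2 \left(-2\right) + 3 = -4 + 3 = -1$)
$b{\left(7 \right)} C E{\left(-1 \right)} = 3 \left(-1\right) 5 \left(-1\right) = \left(-3\right) \left(-5\right) = 15$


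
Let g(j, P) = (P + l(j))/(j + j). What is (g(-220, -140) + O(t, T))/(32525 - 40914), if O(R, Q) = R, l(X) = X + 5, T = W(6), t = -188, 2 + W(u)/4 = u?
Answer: 16473/738232 ≈ 0.022314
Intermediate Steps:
W(u) = -8 + 4*u
T = 16 (T = -8 + 4*6 = -8 + 24 = 16)
l(X) = 5 + X
g(j, P) = (5 + P + j)/(2*j) (g(j, P) = (P + (5 + j))/(j + j) = (5 + P + j)/((2*j)) = (5 + P + j)*(1/(2*j)) = (5 + P + j)/(2*j))
(g(-220, -140) + O(t, T))/(32525 - 40914) = ((½)*(5 - 140 - 220)/(-220) - 188)/(32525 - 40914) = ((½)*(-1/220)*(-355) - 188)/(-8389) = (71/88 - 188)*(-1/8389) = -16473/88*(-1/8389) = 16473/738232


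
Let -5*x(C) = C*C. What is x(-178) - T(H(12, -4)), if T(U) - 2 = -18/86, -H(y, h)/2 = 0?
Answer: -1362797/215 ≈ -6338.6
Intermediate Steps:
H(y, h) = 0 (H(y, h) = -2*0 = 0)
T(U) = 77/43 (T(U) = 2 - 18/86 = 2 - 18*1/86 = 2 - 9/43 = 77/43)
x(C) = -C²/5 (x(C) = -C*C/5 = -C²/5)
x(-178) - T(H(12, -4)) = -⅕*(-178)² - 1*77/43 = -⅕*31684 - 77/43 = -31684/5 - 77/43 = -1362797/215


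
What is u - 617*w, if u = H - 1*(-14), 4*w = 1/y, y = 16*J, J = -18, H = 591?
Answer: 697577/1152 ≈ 605.54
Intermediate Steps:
y = -288 (y = 16*(-18) = -288)
w = -1/1152 (w = (¼)/(-288) = (¼)*(-1/288) = -1/1152 ≈ -0.00086806)
u = 605 (u = 591 - 1*(-14) = 591 + 14 = 605)
u - 617*w = 605 - 617*(-1/1152) = 605 + 617/1152 = 697577/1152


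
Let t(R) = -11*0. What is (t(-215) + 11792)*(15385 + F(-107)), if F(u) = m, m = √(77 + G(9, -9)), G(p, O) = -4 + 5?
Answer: 181419920 + 11792*√78 ≈ 1.8152e+8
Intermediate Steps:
G(p, O) = 1
m = √78 (m = √(77 + 1) = √78 ≈ 8.8318)
F(u) = √78
t(R) = 0
(t(-215) + 11792)*(15385 + F(-107)) = (0 + 11792)*(15385 + √78) = 11792*(15385 + √78) = 181419920 + 11792*√78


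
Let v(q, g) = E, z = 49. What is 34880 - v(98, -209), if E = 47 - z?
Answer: 34882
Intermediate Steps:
E = -2 (E = 47 - 1*49 = 47 - 49 = -2)
v(q, g) = -2
34880 - v(98, -209) = 34880 - 1*(-2) = 34880 + 2 = 34882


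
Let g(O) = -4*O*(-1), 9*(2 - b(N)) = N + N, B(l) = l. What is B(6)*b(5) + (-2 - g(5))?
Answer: -50/3 ≈ -16.667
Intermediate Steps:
b(N) = 2 - 2*N/9 (b(N) = 2 - (N + N)/9 = 2 - 2*N/9)
g(O) = 4*O
B(6)*b(5) + (-2 - g(5)) = 6*(2 - 2/9*5) + (-2 - 4*5) = 6*(2 - 10/9) + (-2 - 1*20) = 6*(8/9) + (-2 - 20) = 16/3 - 22 = -50/3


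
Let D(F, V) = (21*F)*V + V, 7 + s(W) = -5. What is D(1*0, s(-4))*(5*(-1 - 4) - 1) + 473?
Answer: 785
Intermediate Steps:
s(W) = -12 (s(W) = -7 - 5 = -12)
D(F, V) = V + 21*F*V (D(F, V) = 21*F*V + V = V + 21*F*V)
D(1*0, s(-4))*(5*(-1 - 4) - 1) + 473 = (-12*(1 + 21*(1*0)))*(5*(-1 - 4) - 1) + 473 = (-12*(1 + 21*0))*(5*(-5) - 1) + 473 = (-12*(1 + 0))*(-25 - 1) + 473 = -12*1*(-26) + 473 = -12*(-26) + 473 = 312 + 473 = 785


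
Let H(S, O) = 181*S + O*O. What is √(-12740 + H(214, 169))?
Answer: √54555 ≈ 233.57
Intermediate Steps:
H(S, O) = O² + 181*S (H(S, O) = 181*S + O² = O² + 181*S)
√(-12740 + H(214, 169)) = √(-12740 + (169² + 181*214)) = √(-12740 + (28561 + 38734)) = √(-12740 + 67295) = √54555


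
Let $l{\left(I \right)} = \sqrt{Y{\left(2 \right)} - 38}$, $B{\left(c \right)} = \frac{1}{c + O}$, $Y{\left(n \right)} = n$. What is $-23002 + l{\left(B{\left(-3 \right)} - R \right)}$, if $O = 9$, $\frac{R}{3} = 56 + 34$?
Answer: $-23002 + 6 i \approx -23002.0 + 6.0 i$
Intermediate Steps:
$R = 270$ ($R = 3 \left(56 + 34\right) = 3 \cdot 90 = 270$)
$B{\left(c \right)} = \frac{1}{9 + c}$ ($B{\left(c \right)} = \frac{1}{c + 9} = \frac{1}{9 + c}$)
$l{\left(I \right)} = 6 i$ ($l{\left(I \right)} = \sqrt{2 - 38} = \sqrt{-36} = 6 i$)
$-23002 + l{\left(B{\left(-3 \right)} - R \right)} = -23002 + 6 i$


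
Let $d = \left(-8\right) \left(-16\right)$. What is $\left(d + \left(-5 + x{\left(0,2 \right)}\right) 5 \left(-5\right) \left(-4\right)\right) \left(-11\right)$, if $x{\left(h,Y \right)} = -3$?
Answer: $7392$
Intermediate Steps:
$d = 128$
$\left(d + \left(-5 + x{\left(0,2 \right)}\right) 5 \left(-5\right) \left(-4\right)\right) \left(-11\right) = \left(128 + \left(-5 - 3\right) 5 \left(-5\right) \left(-4\right)\right) \left(-11\right) = \left(128 - 8 \left(\left(-25\right) \left(-4\right)\right)\right) \left(-11\right) = \left(128 - 800\right) \left(-11\right) = \left(-672\right) \left(-11\right) = 7392$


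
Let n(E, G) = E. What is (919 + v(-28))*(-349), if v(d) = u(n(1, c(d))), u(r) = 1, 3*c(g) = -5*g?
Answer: -321080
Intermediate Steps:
c(g) = -5*g/3 (c(g) = (-5*g)/3 = -5*g/3)
v(d) = 1
(919 + v(-28))*(-349) = (919 + 1)*(-349) = 920*(-349) = -321080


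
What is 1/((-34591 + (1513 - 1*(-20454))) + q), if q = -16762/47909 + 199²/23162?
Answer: -1109668258/14006943086127 ≈ -7.9223e-5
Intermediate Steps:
q = 1509002865/1109668258 (q = -16762*1/47909 + 39601*(1/23162) = -16762/47909 + 39601/23162 = 1509002865/1109668258 ≈ 1.3599)
1/((-34591 + (1513 - 1*(-20454))) + q) = 1/((-34591 + (1513 - 1*(-20454))) + 1509002865/1109668258) = 1/((-34591 + (1513 + 20454)) + 1509002865/1109668258) = 1/((-34591 + 21967) + 1509002865/1109668258) = 1/(-12624 + 1509002865/1109668258) = 1/(-14006943086127/1109668258) = -1109668258/14006943086127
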